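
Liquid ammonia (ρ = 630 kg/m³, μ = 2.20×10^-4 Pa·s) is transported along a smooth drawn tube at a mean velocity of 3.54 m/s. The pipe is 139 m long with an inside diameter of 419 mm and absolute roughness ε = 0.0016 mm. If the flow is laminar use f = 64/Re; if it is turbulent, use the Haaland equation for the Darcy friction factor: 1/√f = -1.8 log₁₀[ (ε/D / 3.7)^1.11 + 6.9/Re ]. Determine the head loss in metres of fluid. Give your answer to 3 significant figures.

h_f ≈ 1.99 m

Reynolds number Re = ρVD/μ = 630 · 3.54 · 0.419 / 0.00022 = 4.248e+06.
Re > 4000 → turbulent. Relative roughness ε/D = 1.6e-06/0.419 = 3.82e-06. Haaland: 1/√f = -1.8 log₁₀[(3.82e-06/3.7)^1.11 + 6.9/4.248e+06] = -1.8 log₁₀[2.27e-07 + 1.62e-06] = 10.32, so f = 0.009392.
Darcy-Weisbach: ΔP = f(L/D)(ρV²/2) = 0.009392·(139/0.419)·(630·3.54²/2) = 0.009392·331.7·3947 = 1.23e+04 Pa.
Head loss h_f = ΔP/(ρg) = 1.23e+04/(630·9.81) = 1.99 m.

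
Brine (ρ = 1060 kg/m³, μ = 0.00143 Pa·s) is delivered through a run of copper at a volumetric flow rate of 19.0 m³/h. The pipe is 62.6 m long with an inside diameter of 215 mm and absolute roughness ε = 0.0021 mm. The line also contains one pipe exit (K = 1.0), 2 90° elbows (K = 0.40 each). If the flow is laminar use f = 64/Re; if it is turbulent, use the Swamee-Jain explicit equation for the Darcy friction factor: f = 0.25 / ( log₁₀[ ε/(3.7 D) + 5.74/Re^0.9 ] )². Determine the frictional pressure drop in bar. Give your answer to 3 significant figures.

ΔP ≈ 0.00101 bar

Q = 19.0 m³/h = 19.0/3600 = 0.005278 m³/s.
Cross-sectional area A = πD²/4 = π(0.215)²/4 = 0.03631 m²; mean velocity V = Q/A = 0.005278/0.03631 = 0.1454 m/s.
Reynolds number Re = ρVD/μ = 1060 · 0.1454 · 0.215 / 0.00143 = 2.317e+04.
Re > 4000 → turbulent. Relative roughness ε/D = 2.1e-06/0.215 = 9.77e-06. Swamee-Jain: f = 0.25/(log₁₀[9.77e-06/3.7 + 5.74/2.317e+04^0.9])² = 0.25/(log₁₀[2.64e-06 + 0.000677])² = 0.25/(-3.168)² = 0.02491.
Total minor-loss coefficient ΣK = 1·1 + 2·0.4 = 1.8.
ΔP = [f·L/D + ΣK]·(ρV²/2) = [0.02491·62.6/0.215 + 1.8]·(1060·0.1454²/2) = [7.254 + 1.8]·11.2 = 101.4 Pa.
ΔP = 101.4 Pa = 0.00101 bar.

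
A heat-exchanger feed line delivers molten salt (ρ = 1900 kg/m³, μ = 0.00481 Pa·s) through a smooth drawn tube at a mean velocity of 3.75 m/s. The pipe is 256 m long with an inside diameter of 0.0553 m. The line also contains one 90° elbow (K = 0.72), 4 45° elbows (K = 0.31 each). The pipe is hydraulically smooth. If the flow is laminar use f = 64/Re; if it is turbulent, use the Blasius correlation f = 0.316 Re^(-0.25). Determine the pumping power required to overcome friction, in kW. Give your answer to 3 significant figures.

Reynolds number Re = ρVD/μ = 1900 · 3.75 · 0.0553 / 0.00481 = 8.192e+04.
Re > 4000 → turbulent. Smooth-pipe (Blasius): f = 0.316 Re^(-0.25) = 0.316/(8.192e+04)^0.25 = 0.01868.
Total minor-loss coefficient ΣK = 1·0.72 + 4·0.31 = 1.96.
ΔP = [f·L/D + ΣK]·(ρV²/2) = [0.01868·256/0.0553 + 1.96]·(1900·3.75²/2) = [86.47 + 1.96]·1.336e+04 = 1.181e+06 Pa.
Q = V·A = 3.75·0.002402 = 0.009007 m³/s.
Pumping power P = QΔP = 0.009007·1.181e+06 = 10640 W = 10.6 kW.

P ≈ 10.6 kW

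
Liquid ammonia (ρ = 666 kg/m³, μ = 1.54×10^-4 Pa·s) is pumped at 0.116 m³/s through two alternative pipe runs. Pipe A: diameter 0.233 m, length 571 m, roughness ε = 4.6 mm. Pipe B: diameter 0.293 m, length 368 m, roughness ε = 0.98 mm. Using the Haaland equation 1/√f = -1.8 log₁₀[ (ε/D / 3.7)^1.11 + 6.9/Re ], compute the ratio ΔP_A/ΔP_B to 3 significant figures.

Pipe A: V = Q/A = 0.116/0.04264 = 2.721 m/s; Re = 2.741e+06; ε/D = 0.0197; Haaland → f = 0.04851; ΔP_A = f(L/D)(ρV²/2) = 2.93e+05 Pa.
Pipe B: V = Q/A = 0.116/0.06743 = 1.72 m/s; Re = 2.18e+06; ε/D = 0.00334; Haaland → f = 0.02709; ΔP_B = f(L/D)(ρV²/2) = 3.353e+04 Pa.
ΔP_A/ΔP_B = 2.93e+05/3.353e+04 = 8.74.

ΔP_A/ΔP_B ≈ 8.74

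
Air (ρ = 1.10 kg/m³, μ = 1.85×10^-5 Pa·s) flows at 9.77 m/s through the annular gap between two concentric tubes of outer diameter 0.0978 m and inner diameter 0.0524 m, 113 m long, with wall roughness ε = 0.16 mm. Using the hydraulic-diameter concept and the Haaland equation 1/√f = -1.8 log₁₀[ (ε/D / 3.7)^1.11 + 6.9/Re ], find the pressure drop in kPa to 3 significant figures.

Hydraulic diameter D_h = 4A/P = D_o - D_i = 0.0978 - 0.0524 = 0.0454 m.
Re = ρVD_h/μ = 1.1·9.77·0.0454/1.85e-05 = 2.637e+04.
ε/D_h = 0.00016/0.0454 = 0.00352; Haaland gives 1/√f = -1.8 log₁₀[0.000443+0.000262] = 5.674, so f = 0.03107.
ΔP = f(L/D_h)(ρV²/2) = 0.03107·113/0.0454·52.5 = 4059 Pa.
ΔP = 4.06 kPa.

ΔP ≈ 4.06 kPa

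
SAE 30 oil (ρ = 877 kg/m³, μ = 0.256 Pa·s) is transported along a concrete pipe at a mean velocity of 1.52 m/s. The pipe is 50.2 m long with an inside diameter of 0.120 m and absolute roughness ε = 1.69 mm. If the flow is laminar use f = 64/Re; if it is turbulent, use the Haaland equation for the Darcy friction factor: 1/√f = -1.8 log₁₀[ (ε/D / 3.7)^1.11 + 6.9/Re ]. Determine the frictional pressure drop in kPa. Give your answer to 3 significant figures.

Reynolds number Re = ρVD/μ = 877 · 1.52 · 0.12 / 0.256 = 624.9.
Re < 2300 → laminar flow, so f = 64/Re = 64/624.9 = 0.1024 (the turbulent correlation is not needed).
Darcy-Weisbach: ΔP = f(L/D)(ρV²/2) = 0.1024·(50.2/0.12)·(877·1.52²/2) = 0.1024·418.3·1013 = 4.341e+04 Pa.
ΔP = 4.341e+04 Pa = 43.4 kPa.

ΔP ≈ 43.4 kPa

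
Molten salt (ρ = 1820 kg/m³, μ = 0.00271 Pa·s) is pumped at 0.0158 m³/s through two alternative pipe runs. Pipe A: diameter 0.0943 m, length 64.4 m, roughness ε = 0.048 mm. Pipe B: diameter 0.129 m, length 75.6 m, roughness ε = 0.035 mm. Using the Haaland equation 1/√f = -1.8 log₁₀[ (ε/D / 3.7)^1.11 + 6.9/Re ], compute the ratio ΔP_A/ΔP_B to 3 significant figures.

Pipe A: V = Q/A = 0.0158/0.006984 = 2.262 m/s; Re = 1.433e+05; ε/D = 0.000509; Haaland → f = 0.01929; ΔP_A = f(L/D)(ρV²/2) = 6.134e+04 Pa.
Pipe B: V = Q/A = 0.0158/0.01307 = 1.209 m/s; Re = 1.047e+05; ε/D = 0.000271; Haaland → f = 0.01893; ΔP_B = f(L/D)(ρV²/2) = 1.475e+04 Pa.
ΔP_A/ΔP_B = 6.134e+04/1.475e+04 = 4.16.

ΔP_A/ΔP_B ≈ 4.16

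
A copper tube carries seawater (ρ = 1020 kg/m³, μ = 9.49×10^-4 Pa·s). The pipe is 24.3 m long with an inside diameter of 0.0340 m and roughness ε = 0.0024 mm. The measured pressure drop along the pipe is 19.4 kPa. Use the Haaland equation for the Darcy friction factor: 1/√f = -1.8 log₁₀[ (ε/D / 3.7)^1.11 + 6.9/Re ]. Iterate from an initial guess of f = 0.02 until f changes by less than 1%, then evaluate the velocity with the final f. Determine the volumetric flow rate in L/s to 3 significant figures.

Rearranging Darcy-Weisbach: V = √(2·ΔP·D/(f·L·ρ)). With ε/D = 2.4e-06/0.034 = 7.06e-05, iterate starting from f = 0.02:
  f = 0.02 → V = √(2·1.94e+04·0.034/(0.02·24.3·1020)) = 1.631 m/s; Re = ρVD/μ = 5.961e+04; f → 0.02013
Converged (Δf/f < 1%). With the final f = 0.02013: V = √(2·1.94e+04·0.034/(0.02013·24.3·1020)) = 1.626 m/s.
Q = V·A = 1.626·(π/4·0.034²) = 0.001476 m³/s = 1.48 L/s.

Q ≈ 1.48 L/s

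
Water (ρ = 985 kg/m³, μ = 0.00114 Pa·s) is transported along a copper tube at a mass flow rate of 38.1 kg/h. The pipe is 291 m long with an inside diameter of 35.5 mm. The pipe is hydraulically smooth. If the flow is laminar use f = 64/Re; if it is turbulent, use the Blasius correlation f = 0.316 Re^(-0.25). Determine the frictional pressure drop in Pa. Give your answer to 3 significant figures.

ṁ = 38.1 kg/h = 38.1/3600 = 0.01058 kg/s.
A = πD²/4 = π(0.0355)²/4 = 0.0009898 m²; mean velocity V = ṁ/(ρA) = 0.01058/(985 · 0.0009898) = 0.01086 m/s.
Reynolds number Re = ρVD/μ = 985 · 0.01086 · 0.0355 / 0.00114 = 333.
Re < 2300 → laminar flow, so f = 64/Re = 64/333 = 0.1922 (the turbulent correlation is not needed).
Darcy-Weisbach: ΔP = f(L/D)(ρV²/2) = 0.1922·(291/0.0355)·(985·0.01086²/2) = 0.1922·8197·0.05803 = 91.44 Pa.

ΔP ≈ 91.4 Pa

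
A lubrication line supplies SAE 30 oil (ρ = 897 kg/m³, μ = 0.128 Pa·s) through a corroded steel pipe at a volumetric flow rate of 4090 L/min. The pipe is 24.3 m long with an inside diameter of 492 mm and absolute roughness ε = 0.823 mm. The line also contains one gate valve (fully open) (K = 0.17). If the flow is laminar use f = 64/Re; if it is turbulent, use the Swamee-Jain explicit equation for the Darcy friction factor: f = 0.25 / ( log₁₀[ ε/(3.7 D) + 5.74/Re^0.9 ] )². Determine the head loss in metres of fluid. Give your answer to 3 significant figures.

Q = 4090 L/min = 4090/60000 = 0.06817 m³/s.
Cross-sectional area A = πD²/4 = π(0.492)²/4 = 0.1901 m²; mean velocity V = Q/A = 0.06817/0.1901 = 0.3586 m/s.
Reynolds number Re = ρVD/μ = 897 · 0.3586 · 0.492 / 0.128 = 1236.
Re < 2300 → laminar flow, so f = 64/Re = 64/1236 = 0.05177 (the turbulent correlation is not needed).
Total minor-loss coefficient ΣK = 1·0.17 = 0.17.
ΔP = [f·L/D + ΣK]·(ρV²/2) = [0.05177·24.3/0.492 + 0.17]·(897·0.3586²/2) = [2.557 + 0.17]·57.66 = 157.2 Pa.
Head loss h_f = ΔP/(ρg) = 157.2/(897·9.81) = 0.0179 m.

h_f ≈ 0.0179 m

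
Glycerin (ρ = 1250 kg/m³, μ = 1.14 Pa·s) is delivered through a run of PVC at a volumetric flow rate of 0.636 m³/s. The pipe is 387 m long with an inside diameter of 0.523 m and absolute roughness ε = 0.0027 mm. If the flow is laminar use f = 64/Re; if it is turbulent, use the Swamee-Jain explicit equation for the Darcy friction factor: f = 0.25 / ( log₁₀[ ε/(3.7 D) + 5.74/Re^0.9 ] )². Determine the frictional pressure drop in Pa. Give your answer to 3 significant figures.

ΔP ≈ 153000 Pa

Cross-sectional area A = πD²/4 = π(0.523)²/4 = 0.2148 m²; mean velocity V = Q/A = 0.636/0.2148 = 2.96 m/s.
Reynolds number Re = ρVD/μ = 1250 · 2.96 · 0.523 / 1.14 = 1698.
Re < 2300 → laminar flow, so f = 64/Re = 64/1698 = 0.0377 (the turbulent correlation is not needed).
Darcy-Weisbach: ΔP = f(L/D)(ρV²/2) = 0.0377·(387/0.523)·(1250·2.96²/2) = 0.0377·740·5478 = 1.528e+05 Pa.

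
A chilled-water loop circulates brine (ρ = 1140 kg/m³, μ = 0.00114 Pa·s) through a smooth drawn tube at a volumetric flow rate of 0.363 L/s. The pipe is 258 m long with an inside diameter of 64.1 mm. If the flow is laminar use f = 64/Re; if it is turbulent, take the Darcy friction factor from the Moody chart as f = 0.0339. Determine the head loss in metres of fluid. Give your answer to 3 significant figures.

h_f ≈ 0.0880 m

Q = 0.363 L/s = 0.363/1000 = 0.000363 m³/s.
Cross-sectional area A = πD²/4 = π(0.0641)²/4 = 0.003227 m²; mean velocity V = Q/A = 0.000363/0.003227 = 0.1125 m/s.
Reynolds number Re = ρVD/μ = 1140 · 0.1125 · 0.0641 / 0.00114 = 7210.
Re > 4000 → turbulent; use the Moody-chart value f = 0.0339.
Darcy-Weisbach: ΔP = f(L/D)(ρV²/2) = 0.0339·(258/0.0641)·(1140·0.1125²/2) = 0.0339·4025·7.212 = 984.1 Pa.
Head loss h_f = ΔP/(ρg) = 984.1/(1140·9.81) = 0.0880 m.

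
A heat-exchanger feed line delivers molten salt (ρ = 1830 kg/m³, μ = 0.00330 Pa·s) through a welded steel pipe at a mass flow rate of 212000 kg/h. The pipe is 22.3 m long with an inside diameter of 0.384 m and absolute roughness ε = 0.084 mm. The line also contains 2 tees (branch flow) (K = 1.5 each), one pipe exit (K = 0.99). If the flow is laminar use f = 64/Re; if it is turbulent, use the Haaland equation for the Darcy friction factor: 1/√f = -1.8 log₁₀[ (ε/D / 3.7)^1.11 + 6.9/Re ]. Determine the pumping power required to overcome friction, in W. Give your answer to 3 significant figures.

P ≈ 11.8 W

ṁ = 212000 kg/h = 212000/3600 = 58.89 kg/s.
A = πD²/4 = π(0.384)²/4 = 0.1158 m²; mean velocity V = ṁ/(ρA) = 58.89/(1830 · 0.1158) = 0.2779 m/s.
Reynolds number Re = ρVD/μ = 1830 · 0.2779 · 0.384 / 0.0033 = 5.917e+04.
Re > 4000 → turbulent. Relative roughness ε/D = 8.4e-05/0.384 = 0.000219. Haaland: 1/√f = -1.8 log₁₀[(0.000219/3.7)^1.11 + 6.9/5.917e+04] = -1.8 log₁₀[2.03e-05 + 0.000117] = 6.955, so f = 0.02068.
Total minor-loss coefficient ΣK = 2·1.5 + 1·0.99 = 3.99.
ΔP = [f·L/D + ΣK]·(ρV²/2) = [0.02068·22.3/0.384 + 3.99]·(1830·0.2779²/2) = [1.201 + 3.99]·70.64 = 366.7 Pa.
Q = ṁ/ρ = 58.89/1830 = 0.03218 m³/s.
Pumping power P = QΔP = 0.03218·366.7 = 11.80 W = 11.8 W.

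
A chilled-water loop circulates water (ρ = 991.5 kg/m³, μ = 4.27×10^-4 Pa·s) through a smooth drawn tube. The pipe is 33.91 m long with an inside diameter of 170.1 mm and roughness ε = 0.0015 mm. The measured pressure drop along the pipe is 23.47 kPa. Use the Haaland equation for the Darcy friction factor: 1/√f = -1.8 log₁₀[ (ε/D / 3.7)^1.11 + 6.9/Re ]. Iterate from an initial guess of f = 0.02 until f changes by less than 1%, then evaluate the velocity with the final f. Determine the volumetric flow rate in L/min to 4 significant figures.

Rearranging Darcy-Weisbach: V = √(2·ΔP·D/(f·L·ρ)). With ε/D = 1.5e-06/0.1701 = 8.82e-06, iterate starting from f = 0.02:
  f = 0.02 → V = √(2·2.347e+04·0.1701/(0.02·33.91·991.5)) = 3.446 m/s; Re = ρVD/μ = 1.361e+06; f → 0.0112
  f = 0.0112 → V = 4.604 m/s; Re = 1.818e+06; f → 0.01074
  f = 0.01074 → V = 4.701 m/s; Re = 1.857e+06; f → 0.01071
Converged (Δf/f < 1%). With the final f = 0.01071: V = √(2·2.347e+04·0.1701/(0.01071·33.91·991.5)) = 4.708 m/s.
Q = V·A = 4.708·(π/4·0.1701²) = 0.107 m³/s = 6420 L/min.

Q ≈ 6420 L/min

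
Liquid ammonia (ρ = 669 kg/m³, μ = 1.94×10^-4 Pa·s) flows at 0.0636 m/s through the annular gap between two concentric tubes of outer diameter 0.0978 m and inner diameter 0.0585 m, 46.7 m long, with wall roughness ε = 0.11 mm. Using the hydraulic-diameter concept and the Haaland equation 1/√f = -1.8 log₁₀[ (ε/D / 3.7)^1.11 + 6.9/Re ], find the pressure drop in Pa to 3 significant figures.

Hydraulic diameter D_h = 4A/P = D_o - D_i = 0.0978 - 0.0585 = 0.0393 m.
Re = ρVD_h/μ = 669·0.0636·0.0393/0.000194 = 8619.
ε/D_h = 0.00011/0.0393 = 0.0028; Haaland gives 1/√f = -1.8 log₁₀[0.000343+0.000801] = 5.295, so f = 0.03567.
ΔP = f(L/D_h)(ρV²/2) = 0.03567·46.7/0.0393·1.353 = 57.34 Pa.

ΔP ≈ 57.3 Pa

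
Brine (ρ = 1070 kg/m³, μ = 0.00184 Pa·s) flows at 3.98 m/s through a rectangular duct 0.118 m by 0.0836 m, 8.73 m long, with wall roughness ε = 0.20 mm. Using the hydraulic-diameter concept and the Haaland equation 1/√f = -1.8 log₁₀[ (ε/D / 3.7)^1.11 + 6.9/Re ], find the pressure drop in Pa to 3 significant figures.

ΔP ≈ 18400 Pa

Hydraulic diameter D_h = 4A/P = 4·(0.118·0.0836)/(2·(0.118+0.0836)) = 0.03946/0.4032 = 0.09787 m.
Re = ρVD_h/μ = 1070·3.98·0.09787/0.00184 = 2.265e+05.
ε/D_h = 0.0002/0.09787 = 0.00204; Haaland gives 1/√f = -1.8 log₁₀[0.000242+3.05e-05] = 6.416, so f = 0.02429.
ΔP = f(L/D_h)(ρV²/2) = 0.02429·8.73/0.09787·8475 = 1.836e+04 Pa.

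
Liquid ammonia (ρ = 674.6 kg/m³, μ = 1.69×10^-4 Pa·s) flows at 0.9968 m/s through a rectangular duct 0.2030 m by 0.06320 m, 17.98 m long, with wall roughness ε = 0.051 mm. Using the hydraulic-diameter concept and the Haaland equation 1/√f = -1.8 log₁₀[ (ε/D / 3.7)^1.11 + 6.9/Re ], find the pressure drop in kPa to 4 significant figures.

ΔP ≈ 1.124 kPa

Hydraulic diameter D_h = 4A/P = 4·(0.203·0.0632)/(2·(0.203+0.0632)) = 0.05132/0.5324 = 0.09639 m.
Re = ρVD_h/μ = 674.6·0.9968·0.09639/0.000169 = 3.835e+05.
ε/D_h = 5.1e-05/0.09639 = 0.000529; Haaland gives 1/√f = -1.8 log₁₀[5.4e-05+1.8e-05] = 7.457, so f = 0.01798.
ΔP = f(L/D_h)(ρV²/2) = 0.01798·17.98/0.09639·335.1 = 1124 Pa.
ΔP = 1.124 kPa.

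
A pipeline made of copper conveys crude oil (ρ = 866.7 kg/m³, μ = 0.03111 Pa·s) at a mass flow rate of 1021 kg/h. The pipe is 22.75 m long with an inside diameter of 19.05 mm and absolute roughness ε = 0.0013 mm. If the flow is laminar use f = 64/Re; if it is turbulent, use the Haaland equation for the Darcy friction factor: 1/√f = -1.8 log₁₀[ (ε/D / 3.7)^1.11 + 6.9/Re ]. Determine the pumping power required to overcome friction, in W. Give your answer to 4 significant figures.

ṁ = 1021 kg/h = 1021/3600 = 0.2836 kg/s.
A = πD²/4 = π(0.01905)²/4 = 0.000285 m²; mean velocity V = ṁ/(ρA) = 0.2836/(866.7 · 0.000285) = 1.148 m/s.
Reynolds number Re = ρVD/μ = 866.7 · 1.148 · 0.01905 / 0.0311 = 609.3.
Re < 2300 → laminar flow, so f = 64/Re = 64/609.3 = 0.105 (the turbulent correlation is not needed).
Darcy-Weisbach: ΔP = f(L/D)(ρV²/2) = 0.105·(22.75/0.01905)·(866.7·1.148²/2) = 0.105·1194·571.2 = 7.165e+04 Pa.
Q = ṁ/ρ = 0.2836/866.7 = 0.0003272 m³/s.
Pumping power P = QΔP = 0.0003272·7.165e+04 = 23.446 W = 23.45 W.

P ≈ 23.45 W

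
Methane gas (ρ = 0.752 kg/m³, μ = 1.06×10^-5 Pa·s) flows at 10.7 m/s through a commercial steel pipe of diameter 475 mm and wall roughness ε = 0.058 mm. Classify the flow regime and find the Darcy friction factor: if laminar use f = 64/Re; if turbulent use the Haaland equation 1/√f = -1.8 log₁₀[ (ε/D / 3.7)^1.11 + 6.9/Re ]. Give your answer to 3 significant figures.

f ≈ 0.0151

Re = ρVD/μ = 0.752·10.7·0.475/1.06e-05 = 3.606e+05.
Re > 4000 → turbulent. ε/D = 5.8e-05/0.475 = 0.000122; Haaland: 1/√f = -1.8 log₁₀[1.06e-05 + 1.91e-05] = 8.148, so f = 0.01506.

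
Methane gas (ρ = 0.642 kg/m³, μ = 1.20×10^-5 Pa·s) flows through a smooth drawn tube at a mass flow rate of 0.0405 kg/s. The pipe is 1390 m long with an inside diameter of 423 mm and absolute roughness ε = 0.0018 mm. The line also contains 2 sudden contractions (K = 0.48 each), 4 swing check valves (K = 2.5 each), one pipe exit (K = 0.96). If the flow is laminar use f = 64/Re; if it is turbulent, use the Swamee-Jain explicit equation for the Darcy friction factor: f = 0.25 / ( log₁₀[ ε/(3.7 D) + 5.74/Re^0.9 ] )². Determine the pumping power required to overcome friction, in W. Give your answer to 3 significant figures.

P ≈ 0.462 W

A = πD²/4 = π(0.423)²/4 = 0.1405 m²; mean velocity V = ṁ/(ρA) = 0.0405/(0.642 · 0.1405) = 0.4489 m/s.
Reynolds number Re = ρVD/μ = 0.642 · 0.4489 · 0.423 / 1.2e-05 = 1.016e+04.
Re > 4000 → turbulent. Relative roughness ε/D = 1.8e-06/0.423 = 4.26e-06. Swamee-Jain: f = 0.25/(log₁₀[4.26e-06/3.7 + 5.74/1.016e+04^0.9])² = 0.25/(log₁₀[1.15e-06 + 0.00142])² = 0.25/(-2.847)² = 0.03085.
Total minor-loss coefficient ΣK = 2·0.48 + 4·2.5 + 1·0.96 = 11.9.
ΔP = [f·L/D + ΣK]·(ρV²/2) = [0.03085·1390/0.423 + 11.9]·(0.642·0.4489²/2) = [101.4 + 11.9]·0.06469 = 7.328 Pa.
Q = ṁ/ρ = 0.0405/0.642 = 0.06308 m³/s.
Pumping power P = QΔP = 0.06308·7.328 = 0.4623 W = 0.462 W.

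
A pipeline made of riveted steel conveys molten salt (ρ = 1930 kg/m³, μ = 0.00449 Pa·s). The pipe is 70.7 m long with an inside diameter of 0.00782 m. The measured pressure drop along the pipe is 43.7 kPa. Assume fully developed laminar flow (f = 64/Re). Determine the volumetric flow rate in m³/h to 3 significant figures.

Q ≈ 0.0455 m³/h

For laminar flow, f = 64/Re with Re = ρVD/μ, so Darcy-Weisbach reduces to ΔP = 32μLV/D². Solving for V: V = ΔP·D²/(32μL) = 4.37e+04·(0.00782)²/(32·0.00449·70.7) = 0.2631 m/s.
Check: Re = ρVD/μ = 1930·0.2631·0.00782/0.00449 = 884.3 < 2300, so the laminar assumption holds.
Q = V·A = 0.2631·(π/4·0.00782²) = 1.264e-05 m³/s = 0.0455 m³/h.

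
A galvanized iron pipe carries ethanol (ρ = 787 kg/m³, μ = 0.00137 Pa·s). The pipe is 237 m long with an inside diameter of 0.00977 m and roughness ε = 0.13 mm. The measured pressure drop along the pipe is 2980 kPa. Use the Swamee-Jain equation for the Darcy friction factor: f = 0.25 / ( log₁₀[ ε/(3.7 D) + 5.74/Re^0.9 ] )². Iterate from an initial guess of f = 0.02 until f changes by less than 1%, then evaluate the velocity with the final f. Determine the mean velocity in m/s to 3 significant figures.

V ≈ 2.61 m/s

Rearranging Darcy-Weisbach: V = √(2·ΔP·D/(f·L·ρ)). With ε/D = 0.00013/0.00977 = 0.0133, iterate starting from f = 0.02:
  f = 0.02 → V = √(2·2.98e+06·0.00977/(0.02·237·787)) = 3.951 m/s; Re = ρVD/μ = 2.217e+04; f → 0.04464
  f = 0.04464 → V = 2.645 m/s; Re = 1.484e+04; f → 0.04579
  f = 0.04579 → V = 2.611 m/s; Re = 1.465e+04; f → 0.04583
Converged (Δf/f < 1%). With the final f = 0.04583: V = √(2·2.98e+06·0.00977/(0.04583·237·787)) = 2.61 m/s.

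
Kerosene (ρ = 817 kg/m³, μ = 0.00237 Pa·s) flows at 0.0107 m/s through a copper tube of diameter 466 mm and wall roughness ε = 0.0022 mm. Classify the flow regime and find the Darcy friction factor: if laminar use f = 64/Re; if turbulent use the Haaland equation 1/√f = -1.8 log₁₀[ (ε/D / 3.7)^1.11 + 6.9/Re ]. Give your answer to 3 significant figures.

f ≈ 0.0372

Re = ρVD/μ = 817·0.0107·0.466/0.00237 = 1719.
Re < 2300 → laminar, so f = 64/Re = 0.03723 (roughness is irrelevant in laminar flow).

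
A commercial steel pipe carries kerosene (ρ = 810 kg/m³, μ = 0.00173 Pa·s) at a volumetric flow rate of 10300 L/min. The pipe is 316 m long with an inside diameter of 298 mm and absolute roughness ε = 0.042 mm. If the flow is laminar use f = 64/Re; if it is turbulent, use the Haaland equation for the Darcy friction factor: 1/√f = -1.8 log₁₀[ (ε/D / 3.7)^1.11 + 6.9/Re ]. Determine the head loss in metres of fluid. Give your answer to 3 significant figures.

Q = 10300 L/min = 10300/60000 = 0.1717 m³/s.
Cross-sectional area A = πD²/4 = π(0.298)²/4 = 0.06975 m²; mean velocity V = Q/A = 0.1717/0.06975 = 2.461 m/s.
Reynolds number Re = ρVD/μ = 810 · 2.461 · 0.298 / 0.00173 = 3.434e+05.
Re > 4000 → turbulent. Relative roughness ε/D = 4.2e-05/0.298 = 0.000141. Haaland: 1/√f = -1.8 log₁₀[(0.000141/3.7)^1.11 + 6.9/3.434e+05] = -1.8 log₁₀[1.24e-05 + 2.01e-05] = 8.078, so f = 0.01533.
Darcy-Weisbach: ΔP = f(L/D)(ρV²/2) = 0.01533·(316/0.298)·(810·2.461²/2) = 0.01533·1060·2453 = 3.987e+04 Pa.
Head loss h_f = ΔP/(ρg) = 3.987e+04/(810·9.81) = 5.02 m.

h_f ≈ 5.02 m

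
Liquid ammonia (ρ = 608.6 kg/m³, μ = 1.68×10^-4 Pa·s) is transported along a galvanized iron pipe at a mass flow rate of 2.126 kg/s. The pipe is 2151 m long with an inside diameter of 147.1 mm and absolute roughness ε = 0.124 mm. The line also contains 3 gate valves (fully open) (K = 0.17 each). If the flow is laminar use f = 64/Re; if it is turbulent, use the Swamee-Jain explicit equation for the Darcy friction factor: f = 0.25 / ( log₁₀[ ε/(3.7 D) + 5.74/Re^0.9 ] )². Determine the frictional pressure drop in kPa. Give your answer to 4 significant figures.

A = πD²/4 = π(0.1471)²/4 = 0.01699 m²; mean velocity V = ṁ/(ρA) = 2.126/(608.6 · 0.01699) = 0.2055 m/s.
Reynolds number Re = ρVD/μ = 608.6 · 0.2055 · 0.1471 / 0.000168 = 1.095e+05.
Re > 4000 → turbulent. Relative roughness ε/D = 0.000124/0.1471 = 0.000843. Swamee-Jain: f = 0.25/(log₁₀[0.000843/3.7 + 5.74/1.095e+05^0.9])² = 0.25/(log₁₀[0.000228 + 0.000167])² = 0.25/(-3.403)² = 0.02158.
Total minor-loss coefficient ΣK = 3·0.17 = 0.51.
ΔP = [f·L/D + ΣK]·(ρV²/2) = [0.02158·2151/0.1471 + 0.51]·(608.6·0.2055²/2) = [315.6 + 0.51]·12.86 = 4064 Pa.
ΔP = 4064 Pa = 4.064 kPa.

ΔP ≈ 4.064 kPa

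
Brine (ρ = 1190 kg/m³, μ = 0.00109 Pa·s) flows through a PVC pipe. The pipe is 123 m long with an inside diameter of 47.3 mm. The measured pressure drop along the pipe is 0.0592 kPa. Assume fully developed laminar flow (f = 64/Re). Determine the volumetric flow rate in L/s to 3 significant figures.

Q ≈ 0.0542 L/s

For laminar flow, f = 64/Re with Re = ρVD/μ, so Darcy-Weisbach reduces to ΔP = 32μLV/D². Solving for V: V = ΔP·D²/(32μL) = 59.2·(0.0473)²/(32·0.00109·123) = 0.03087 m/s.
Check: Re = ρVD/μ = 1190·0.03087·0.0473/0.00109 = 1594 < 2300, so the laminar assumption holds.
Q = V·A = 0.03087·(π/4·0.0473²) = 5.425e-05 m³/s = 0.0542 L/s.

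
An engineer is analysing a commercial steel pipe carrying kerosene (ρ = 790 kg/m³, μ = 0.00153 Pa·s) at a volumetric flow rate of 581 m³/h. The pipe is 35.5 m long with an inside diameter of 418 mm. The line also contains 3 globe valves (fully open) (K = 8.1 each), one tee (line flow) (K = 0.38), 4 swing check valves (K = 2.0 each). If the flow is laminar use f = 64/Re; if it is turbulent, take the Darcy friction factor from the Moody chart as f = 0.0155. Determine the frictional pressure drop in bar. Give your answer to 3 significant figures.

Q = 581 m³/h = 581/3600 = 0.1614 m³/s.
Cross-sectional area A = πD²/4 = π(0.418)²/4 = 0.1372 m²; mean velocity V = Q/A = 0.1614/0.1372 = 1.176 m/s.
Reynolds number Re = ρVD/μ = 790 · 1.176 · 0.418 / 0.00153 = 2.538e+05.
Re > 4000 → turbulent; use the Moody-chart value f = 0.0155.
Total minor-loss coefficient ΣK = 3·8.1 + 1·0.38 + 4·2 = 32.7.
ΔP = [f·L/D + ΣK]·(ρV²/2) = [0.0155·35.5/0.418 + 32.7]·(790·1.176²/2) = [1.316 + 32.7]·546.3 = 1.857e+04 Pa.
ΔP = 1.857e+04 Pa = 0.186 bar.

ΔP ≈ 0.186 bar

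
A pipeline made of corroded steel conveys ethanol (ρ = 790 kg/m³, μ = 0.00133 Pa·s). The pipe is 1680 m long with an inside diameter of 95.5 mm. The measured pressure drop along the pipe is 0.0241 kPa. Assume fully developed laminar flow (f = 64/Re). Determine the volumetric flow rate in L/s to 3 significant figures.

For laminar flow, f = 64/Re with Re = ρVD/μ, so Darcy-Weisbach reduces to ΔP = 32μLV/D². Solving for V: V = ΔP·D²/(32μL) = 24.1·(0.0955)²/(32·0.00133·1680) = 0.003074 m/s.
Check: Re = ρVD/μ = 790·0.003074·0.0955/0.00133 = 174.4 < 2300, so the laminar assumption holds.
Q = V·A = 0.003074·(π/4·0.0955²) = 2.202e-05 m³/s = 0.0220 L/s.

Q ≈ 0.0220 L/s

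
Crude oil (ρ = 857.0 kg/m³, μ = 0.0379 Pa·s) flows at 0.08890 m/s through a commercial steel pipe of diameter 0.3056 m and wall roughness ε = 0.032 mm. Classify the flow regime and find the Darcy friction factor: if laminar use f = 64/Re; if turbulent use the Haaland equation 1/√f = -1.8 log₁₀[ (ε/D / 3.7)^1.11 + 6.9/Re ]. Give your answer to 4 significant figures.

f ≈ 0.1042

Re = ρVD/μ = 857·0.0889·0.3056/0.0379 = 614.3.
Re < 2300 → laminar, so f = 64/Re = 0.1042 (roughness is irrelevant in laminar flow).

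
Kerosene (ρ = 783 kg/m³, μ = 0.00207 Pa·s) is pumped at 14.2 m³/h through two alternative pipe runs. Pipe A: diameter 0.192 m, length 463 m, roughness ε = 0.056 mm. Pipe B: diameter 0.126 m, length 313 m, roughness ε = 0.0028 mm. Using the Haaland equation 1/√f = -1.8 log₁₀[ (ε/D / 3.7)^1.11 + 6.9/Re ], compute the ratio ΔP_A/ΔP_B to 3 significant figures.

Pipe A: V = Q/A = 0.003944/0.02895 = 0.1362 m/s; Re = 9894; ε/D = 0.000292; Haaland → f = 0.03131; ΔP_A = f(L/D)(ρV²/2) = 548.7 Pa.
Pipe B: V = Q/A = 0.003944/0.01247 = 0.3163 m/s; Re = 1.508e+04; ε/D = 2.22e-05; Haaland → f = 0.0277; ΔP_B = f(L/D)(ρV²/2) = 2696 Pa.
ΔP_A/ΔP_B = 548.7/2696 = 0.204.

ΔP_A/ΔP_B ≈ 0.204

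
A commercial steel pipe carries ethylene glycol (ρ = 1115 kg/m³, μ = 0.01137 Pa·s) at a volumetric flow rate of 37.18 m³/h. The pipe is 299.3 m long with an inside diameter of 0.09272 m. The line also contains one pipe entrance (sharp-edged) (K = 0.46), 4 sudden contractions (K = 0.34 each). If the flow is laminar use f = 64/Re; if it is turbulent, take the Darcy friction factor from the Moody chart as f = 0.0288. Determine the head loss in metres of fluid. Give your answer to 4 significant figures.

h_f ≈ 11.30 m

Q = 37.18 m³/h = 37.18/3600 = 0.01033 m³/s.
Cross-sectional area A = πD²/4 = π(0.09272)²/4 = 0.006752 m²; mean velocity V = Q/A = 0.01033/0.006752 = 1.53 m/s.
Reynolds number Re = ρVD/μ = 1115 · 1.53 · 0.09272 / 0.0114 = 1.391e+04.
Re > 4000 → turbulent; use the Moody-chart value f = 0.0288.
Total minor-loss coefficient ΣK = 1·0.46 + 4·0.34 = 1.82.
ΔP = [f·L/D + ΣK]·(ρV²/2) = [0.0288·299.3/0.09272 + 1.82]·(1115·1.53²/2) = [92.97 + 1.82]·1304 = 1.236e+05 Pa.
Head loss h_f = ΔP/(ρg) = 1.236e+05/(1115·9.81) = 11.30 m.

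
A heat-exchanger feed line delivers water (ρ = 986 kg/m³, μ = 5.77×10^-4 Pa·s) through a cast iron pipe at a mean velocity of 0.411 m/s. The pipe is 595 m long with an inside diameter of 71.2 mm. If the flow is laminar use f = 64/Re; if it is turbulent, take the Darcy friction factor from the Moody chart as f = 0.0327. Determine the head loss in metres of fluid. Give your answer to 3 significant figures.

Reynolds number Re = ρVD/μ = 986 · 0.411 · 0.0712 / 0.000577 = 5.001e+04.
Re > 4000 → turbulent; use the Moody-chart value f = 0.0327.
Darcy-Weisbach: ΔP = f(L/D)(ρV²/2) = 0.0327·(595/0.0712)·(986·0.411²/2) = 0.0327·8357·83.28 = 2.276e+04 Pa.
Head loss h_f = ΔP/(ρg) = 2.276e+04/(986·9.81) = 2.35 m.

h_f ≈ 2.35 m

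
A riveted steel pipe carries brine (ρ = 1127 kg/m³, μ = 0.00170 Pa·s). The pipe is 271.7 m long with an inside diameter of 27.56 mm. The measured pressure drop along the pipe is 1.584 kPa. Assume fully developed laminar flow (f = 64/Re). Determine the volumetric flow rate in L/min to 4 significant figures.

Q ≈ 2.914 L/min

For laminar flow, f = 64/Re with Re = ρVD/μ, so Darcy-Weisbach reduces to ΔP = 32μLV/D². Solving for V: V = ΔP·D²/(32μL) = 1584·(0.02756)²/(32·0.0017·271.7) = 0.0814 m/s.
Check: Re = ρVD/μ = 1127·0.0814·0.02756/0.0017 = 1487 < 2300, so the laminar assumption holds.
Q = V·A = 0.0814·(π/4·0.02756²) = 4.856e-05 m³/s = 2.914 L/min.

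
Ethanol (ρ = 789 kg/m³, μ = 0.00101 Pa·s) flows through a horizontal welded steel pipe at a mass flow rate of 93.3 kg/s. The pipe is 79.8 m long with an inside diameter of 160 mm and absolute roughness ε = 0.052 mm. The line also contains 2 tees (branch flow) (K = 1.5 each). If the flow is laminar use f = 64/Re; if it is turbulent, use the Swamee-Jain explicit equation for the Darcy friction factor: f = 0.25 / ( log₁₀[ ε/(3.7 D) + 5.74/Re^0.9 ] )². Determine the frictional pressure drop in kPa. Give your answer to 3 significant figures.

A = πD²/4 = π(0.16)²/4 = 0.02011 m²; mean velocity V = ṁ/(ρA) = 93.3/(789 · 0.02011) = 5.881 m/s.
Reynolds number Re = ρVD/μ = 789 · 5.881 · 0.16 / 0.00101 = 7.351e+05.
Re > 4000 → turbulent. Relative roughness ε/D = 5.2e-05/0.16 = 0.000325. Swamee-Jain: f = 0.25/(log₁₀[0.000325/3.7 + 5.74/7.351e+05^0.9])² = 0.25/(log₁₀[8.78e-05 + 3.01e-05])² = 0.25/(-3.928)² = 0.0162.
Total minor-loss coefficient ΣK = 2·1.5 = 3.
ΔP = [f·L/D + ΣK]·(ρV²/2) = [0.0162·79.8/0.16 + 3]·(789·5.881²/2) = [8.081 + 3]·1.365e+04 = 1.512e+05 Pa.
ΔP = 1.512e+05 Pa = 151 kPa.

ΔP ≈ 151 kPa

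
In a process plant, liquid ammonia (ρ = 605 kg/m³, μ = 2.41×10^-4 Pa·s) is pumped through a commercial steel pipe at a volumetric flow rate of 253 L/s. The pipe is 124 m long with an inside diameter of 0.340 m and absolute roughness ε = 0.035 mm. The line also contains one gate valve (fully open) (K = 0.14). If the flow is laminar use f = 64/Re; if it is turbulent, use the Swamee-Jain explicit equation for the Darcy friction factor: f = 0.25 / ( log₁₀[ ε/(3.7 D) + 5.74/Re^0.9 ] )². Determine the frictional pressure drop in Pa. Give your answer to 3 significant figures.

ΔP ≈ 11300 Pa

Q = 253 L/s = 253/1000 = 0.253 m³/s.
Cross-sectional area A = πD²/4 = π(0.34)²/4 = 0.09079 m²; mean velocity V = Q/A = 0.253/0.09079 = 2.787 m/s.
Reynolds number Re = ρVD/μ = 605 · 2.787 · 0.34 / 0.000241 = 2.378e+06.
Re > 4000 → turbulent. Relative roughness ε/D = 3.5e-05/0.34 = 0.000103. Swamee-Jain: f = 0.25/(log₁₀[0.000103/3.7 + 5.74/2.378e+06^0.9])² = 0.25/(log₁₀[2.78e-05 + 1.05e-05])² = 0.25/(-4.417)² = 0.01282.
Total minor-loss coefficient ΣK = 1·0.14 = 0.14.
ΔP = [f·L/D + ΣK]·(ρV²/2) = [0.01282·124/0.34 + 0.14]·(605·2.787²/2) = [4.674 + 0.14]·2349 = 1.131e+04 Pa.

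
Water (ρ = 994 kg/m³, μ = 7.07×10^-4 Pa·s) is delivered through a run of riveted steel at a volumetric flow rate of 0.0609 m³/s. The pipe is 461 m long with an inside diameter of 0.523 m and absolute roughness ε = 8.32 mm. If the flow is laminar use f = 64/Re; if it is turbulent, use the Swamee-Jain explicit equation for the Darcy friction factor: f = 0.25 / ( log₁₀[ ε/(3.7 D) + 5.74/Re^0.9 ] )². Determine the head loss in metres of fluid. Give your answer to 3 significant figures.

Cross-sectional area A = πD²/4 = π(0.523)²/4 = 0.2148 m²; mean velocity V = Q/A = 0.0609/0.2148 = 0.2835 m/s.
Reynolds number Re = ρVD/μ = 994 · 0.2835 · 0.523 / 0.000707 = 2.084e+05.
Re > 4000 → turbulent. Relative roughness ε/D = 0.00832/0.523 = 0.0159. Swamee-Jain: f = 0.25/(log₁₀[0.0159/3.7 + 5.74/2.084e+05^0.9])² = 0.25/(log₁₀[0.0043 + 9.37e-05])² = 0.25/(-2.357)² = 0.04499.
Darcy-Weisbach: ΔP = f(L/D)(ρV²/2) = 0.04499·(461/0.523)·(994·0.2835²/2) = 0.04499·881.5·39.94 = 1584 Pa.
Head loss h_f = ΔP/(ρg) = 1584/(994·9.81) = 0.162 m.

h_f ≈ 0.162 m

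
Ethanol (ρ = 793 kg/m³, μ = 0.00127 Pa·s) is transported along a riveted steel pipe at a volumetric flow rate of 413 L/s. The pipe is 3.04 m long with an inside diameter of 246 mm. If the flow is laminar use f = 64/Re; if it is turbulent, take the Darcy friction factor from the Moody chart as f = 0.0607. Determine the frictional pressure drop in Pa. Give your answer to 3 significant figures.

Q = 413 L/s = 413/1000 = 0.413 m³/s.
Cross-sectional area A = πD²/4 = π(0.246)²/4 = 0.04753 m²; mean velocity V = Q/A = 0.413/0.04753 = 8.689 m/s.
Reynolds number Re = ρVD/μ = 793 · 8.689 · 0.246 / 0.00127 = 1.335e+06.
Re > 4000 → turbulent; use the Moody-chart value f = 0.0607.
Darcy-Weisbach: ΔP = f(L/D)(ρV²/2) = 0.0607·(3.04/0.246)·(793·8.689²/2) = 0.0607·12.36·2.994e+04 = 2.246e+04 Pa.

ΔP ≈ 22500 Pa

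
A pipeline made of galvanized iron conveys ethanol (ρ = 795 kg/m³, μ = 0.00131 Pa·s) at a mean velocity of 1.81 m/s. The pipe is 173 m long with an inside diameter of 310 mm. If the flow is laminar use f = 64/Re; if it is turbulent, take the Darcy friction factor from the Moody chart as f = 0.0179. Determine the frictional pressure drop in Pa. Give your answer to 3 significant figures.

Reynolds number Re = ρVD/μ = 795 · 1.81 · 0.31 / 0.00131 = 3.405e+05.
Re > 4000 → turbulent; use the Moody-chart value f = 0.0179.
Darcy-Weisbach: ΔP = f(L/D)(ρV²/2) = 0.0179·(173/0.31)·(795·1.81²/2) = 0.0179·558.1·1302 = 1.301e+04 Pa.

ΔP ≈ 13000 Pa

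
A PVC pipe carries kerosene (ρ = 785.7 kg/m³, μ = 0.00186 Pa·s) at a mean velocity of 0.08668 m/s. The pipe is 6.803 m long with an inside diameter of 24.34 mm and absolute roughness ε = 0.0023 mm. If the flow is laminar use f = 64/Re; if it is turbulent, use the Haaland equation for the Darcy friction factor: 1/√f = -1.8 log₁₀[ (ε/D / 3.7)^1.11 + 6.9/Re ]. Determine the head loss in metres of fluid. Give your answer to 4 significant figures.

Reynolds number Re = ρVD/μ = 785.7 · 0.08668 · 0.02434 / 0.00186 = 891.2.
Re < 2300 → laminar flow, so f = 64/Re = 64/891.2 = 0.07181 (the turbulent correlation is not needed).
Darcy-Weisbach: ΔP = f(L/D)(ρV²/2) = 0.07181·(6.803/0.02434)·(785.7·0.08668²/2) = 0.07181·279.5·2.952 = 59.24 Pa.
Head loss h_f = ΔP/(ρg) = 59.24/(785.7·9.81) = 0.007686 m.

h_f ≈ 0.007686 m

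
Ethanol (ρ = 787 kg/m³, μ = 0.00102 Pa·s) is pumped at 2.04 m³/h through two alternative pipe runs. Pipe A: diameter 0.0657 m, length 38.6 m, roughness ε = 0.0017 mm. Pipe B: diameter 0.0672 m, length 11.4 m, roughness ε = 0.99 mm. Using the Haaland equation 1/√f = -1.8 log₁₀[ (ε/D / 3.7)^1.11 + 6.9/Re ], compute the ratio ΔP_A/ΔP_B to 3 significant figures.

ΔP_A/ΔP_B ≈ 2.53

Pipe A: V = Q/A = 0.0005667/0.00339 = 0.1672 m/s; Re = 8473; ε/D = 2.59e-05; Haaland → f = 0.03236; ΔP_A = f(L/D)(ρV²/2) = 209 Pa.
Pipe B: V = Q/A = 0.0005667/0.003547 = 0.1598 m/s; Re = 8284; ε/D = 0.0147; Haaland → f = 0.0485; ΔP_B = f(L/D)(ρV²/2) = 82.64 Pa.
ΔP_A/ΔP_B = 209/82.64 = 2.53.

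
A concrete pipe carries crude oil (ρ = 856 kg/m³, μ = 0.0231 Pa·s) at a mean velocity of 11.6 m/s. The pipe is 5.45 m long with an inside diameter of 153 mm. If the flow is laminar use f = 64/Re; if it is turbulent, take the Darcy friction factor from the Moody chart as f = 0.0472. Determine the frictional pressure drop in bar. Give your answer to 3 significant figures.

Reynolds number Re = ρVD/μ = 856 · 11.6 · 0.153 / 0.0231 = 6.577e+04.
Re > 4000 → turbulent; use the Moody-chart value f = 0.0472.
Darcy-Weisbach: ΔP = f(L/D)(ρV²/2) = 0.0472·(5.45/0.153)·(856·11.6²/2) = 0.0472·35.62·5.759e+04 = 9.683e+04 Pa.
ΔP = 9.683e+04 Pa = 0.968 bar.

ΔP ≈ 0.968 bar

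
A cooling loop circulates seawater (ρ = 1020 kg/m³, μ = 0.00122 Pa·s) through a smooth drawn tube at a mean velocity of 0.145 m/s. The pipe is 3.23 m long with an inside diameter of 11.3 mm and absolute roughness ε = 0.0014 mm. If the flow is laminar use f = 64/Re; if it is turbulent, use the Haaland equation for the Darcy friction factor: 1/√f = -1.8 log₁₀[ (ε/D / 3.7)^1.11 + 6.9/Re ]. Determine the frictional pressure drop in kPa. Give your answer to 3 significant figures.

ΔP ≈ 0.143 kPa

Reynolds number Re = ρVD/μ = 1020 · 0.145 · 0.0113 / 0.00122 = 1370.
Re < 2300 → laminar flow, so f = 64/Re = 64/1370 = 0.04672 (the turbulent correlation is not needed).
Darcy-Weisbach: ΔP = f(L/D)(ρV²/2) = 0.04672·(3.23/0.0113)·(1020·0.145²/2) = 0.04672·285.8·10.72 = 143.2 Pa.
ΔP = 143.2 Pa = 0.143 kPa.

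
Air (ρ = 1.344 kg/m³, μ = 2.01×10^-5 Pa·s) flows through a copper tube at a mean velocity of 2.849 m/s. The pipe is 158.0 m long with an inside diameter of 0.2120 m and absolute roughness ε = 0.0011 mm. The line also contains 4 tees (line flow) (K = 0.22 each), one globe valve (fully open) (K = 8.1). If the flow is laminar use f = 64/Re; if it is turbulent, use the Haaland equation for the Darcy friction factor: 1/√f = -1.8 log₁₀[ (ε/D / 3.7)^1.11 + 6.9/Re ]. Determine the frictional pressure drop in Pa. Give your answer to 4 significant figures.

ΔP ≈ 137.4 Pa

Reynolds number Re = ρVD/μ = 1.344 · 2.849 · 0.212 / 2.01e-05 = 4.039e+04.
Re > 4000 → turbulent. Relative roughness ε/D = 1.1e-06/0.212 = 5.19e-06. Haaland: 1/√f = -1.8 log₁₀[(5.19e-06/3.7)^1.11 + 6.9/4.039e+04] = -1.8 log₁₀[3.18e-07 + 0.000171] = 6.78, so f = 0.02176.
Total minor-loss coefficient ΣK = 4·0.22 + 1·8.1 = 8.98.
ΔP = [f·L/D + ΣK]·(ρV²/2) = [0.02176·158/0.212 + 8.98]·(1.344·2.849²/2) = [16.21 + 8.98]·5.454 = 137.4 Pa.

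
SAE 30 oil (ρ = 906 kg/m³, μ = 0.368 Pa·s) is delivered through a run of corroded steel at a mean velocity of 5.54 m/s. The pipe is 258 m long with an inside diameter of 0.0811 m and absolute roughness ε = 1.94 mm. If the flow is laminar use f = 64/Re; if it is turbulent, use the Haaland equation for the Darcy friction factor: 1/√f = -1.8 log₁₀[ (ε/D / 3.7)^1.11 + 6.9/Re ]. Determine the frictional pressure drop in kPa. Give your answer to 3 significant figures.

ΔP ≈ 2560 kPa

Reynolds number Re = ρVD/μ = 906 · 5.54 · 0.0811 / 0.368 = 1106.
Re < 2300 → laminar flow, so f = 64/Re = 64/1106 = 0.05786 (the turbulent correlation is not needed).
Darcy-Weisbach: ΔP = f(L/D)(ρV²/2) = 0.05786·(258/0.0811)·(906·5.54²/2) = 0.05786·3181·1.39e+04 = 2.559e+06 Pa.
ΔP = 2.559e+06 Pa = 2560 kPa.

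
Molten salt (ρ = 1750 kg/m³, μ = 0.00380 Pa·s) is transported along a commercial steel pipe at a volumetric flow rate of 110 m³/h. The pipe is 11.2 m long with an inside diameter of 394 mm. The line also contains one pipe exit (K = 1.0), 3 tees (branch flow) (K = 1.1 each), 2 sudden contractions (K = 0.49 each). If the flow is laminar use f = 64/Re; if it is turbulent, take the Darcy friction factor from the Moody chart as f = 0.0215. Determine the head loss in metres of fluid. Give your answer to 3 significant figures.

Q = 110 m³/h = 110/3600 = 0.03056 m³/s.
Cross-sectional area A = πD²/4 = π(0.394)²/4 = 0.1219 m²; mean velocity V = Q/A = 0.03056/0.1219 = 0.2506 m/s.
Reynolds number Re = ρVD/μ = 1750 · 0.2506 · 0.394 / 0.0038 = 4.547e+04.
Re > 4000 → turbulent; use the Moody-chart value f = 0.0215.
Total minor-loss coefficient ΣK = 1·1 + 3·1.1 + 2·0.49 = 5.28.
ΔP = [f·L/D + ΣK]·(ρV²/2) = [0.0215·11.2/0.394 + 5.28]·(1750·0.2506²/2) = [0.6112 + 5.28]·54.96 = 323.8 Pa.
Head loss h_f = ΔP/(ρg) = 323.8/(1750·9.81) = 0.0189 m.

h_f ≈ 0.0189 m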